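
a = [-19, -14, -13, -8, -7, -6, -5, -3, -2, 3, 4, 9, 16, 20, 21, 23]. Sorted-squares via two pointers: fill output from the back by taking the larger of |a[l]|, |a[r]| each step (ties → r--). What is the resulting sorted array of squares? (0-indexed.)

[4, 9, 9, 16, 25, 36, 49, 64, 81, 169, 196, 256, 361, 400, 441, 529]

l=0 r=15: |-19|<=|23| out[15]=529, r--
l=0 r=14: |-19|<=|21| out[14]=441, r--
l=0 r=13: |-19|<=|20| out[13]=400, r--
l=0 r=12: |-19|>|16| out[12]=361, l++
l=1 r=12: |-14|<=|16| out[11]=256, r--
l=1 r=11: |-14|>|9| out[10]=196, l++
l=2 r=11: |-13|>|9| out[9]=169, l++
l=3 r=11: |-8|<=|9| out[8]=81, r--
l=3 r=10: |-8|>|4| out[7]=64, l++
l=4 r=10: |-7|>|4| out[6]=49, l++
l=5 r=10: |-6|>|4| out[5]=36, l++
l=6 r=10: |-5|>|4| out[4]=25, l++
l=7 r=10: |-3|<=|4| out[3]=16, r--
l=7 r=9: |-3|<=|3| out[2]=9, r--
l=7 r=8: |-3|>|-2| out[1]=9, l++
l=8 r=8: |-2|<=|-2| out[0]=4, r--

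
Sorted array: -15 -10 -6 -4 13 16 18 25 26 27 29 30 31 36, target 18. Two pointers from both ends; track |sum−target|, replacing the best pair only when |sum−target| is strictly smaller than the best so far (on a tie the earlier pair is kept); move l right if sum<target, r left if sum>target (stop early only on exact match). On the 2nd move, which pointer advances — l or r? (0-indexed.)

l

l=0 r=13: -15+36=21 d=3 *, r--
l=0 r=12: -15+31=16 d=2 *, l++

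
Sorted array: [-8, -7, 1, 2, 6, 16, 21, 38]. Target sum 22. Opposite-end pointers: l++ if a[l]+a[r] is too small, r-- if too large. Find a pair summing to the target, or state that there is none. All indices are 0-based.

l=0 r=7: -8+38=30 >22, r--
l=0 r=6: -8+21=13 <22, l++
l=1 r=6: -7+21=14 <22, l++
l=2 r=6: 1+21=22, found

(1, 21)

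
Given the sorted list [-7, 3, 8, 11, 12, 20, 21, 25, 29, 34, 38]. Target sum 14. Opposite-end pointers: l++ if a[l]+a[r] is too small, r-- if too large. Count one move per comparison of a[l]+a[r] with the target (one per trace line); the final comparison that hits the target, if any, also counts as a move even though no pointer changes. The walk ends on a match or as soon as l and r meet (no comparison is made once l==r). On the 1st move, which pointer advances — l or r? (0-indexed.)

r

[0,10] -7+38=31 >14 → r--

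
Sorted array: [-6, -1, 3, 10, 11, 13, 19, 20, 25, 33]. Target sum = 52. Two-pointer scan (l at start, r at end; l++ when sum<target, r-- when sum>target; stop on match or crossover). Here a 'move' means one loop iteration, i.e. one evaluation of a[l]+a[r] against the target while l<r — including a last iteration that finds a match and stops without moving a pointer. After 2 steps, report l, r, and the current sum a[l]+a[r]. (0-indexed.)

l=2, r=9, sum=36

l=0 r=9: -6+33=27 <52, l++
l=1 r=9: -1+33=32 <52, l++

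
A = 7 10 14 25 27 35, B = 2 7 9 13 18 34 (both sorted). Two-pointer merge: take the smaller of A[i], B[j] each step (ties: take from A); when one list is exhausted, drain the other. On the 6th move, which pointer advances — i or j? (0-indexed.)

j

i=0 j=0: A[i]=7>B[j]=2 take 2, j++
i=0 j=1: A[i]=7<=B[j]=7 take 7, i++
i=1 j=1: A[i]=10>B[j]=7 take 7, j++
i=1 j=2: A[i]=10>B[j]=9 take 9, j++
i=1 j=3: A[i]=10<=B[j]=13 take 10, i++
i=2 j=3: A[i]=14>B[j]=13 take 13, j++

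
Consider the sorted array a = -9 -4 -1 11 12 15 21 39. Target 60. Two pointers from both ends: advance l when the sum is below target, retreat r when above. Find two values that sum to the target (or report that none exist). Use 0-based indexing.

l=0 r=7: -9+39=30 <60, l++
l=1 r=7: -4+39=35 <60, l++
l=2 r=7: -1+39=38 <60, l++
l=3 r=7: 11+39=50 <60, l++
l=4 r=7: 12+39=51 <60, l++
l=5 r=7: 15+39=54 <60, l++
l=6 r=7: 21+39=60, found

(21, 39)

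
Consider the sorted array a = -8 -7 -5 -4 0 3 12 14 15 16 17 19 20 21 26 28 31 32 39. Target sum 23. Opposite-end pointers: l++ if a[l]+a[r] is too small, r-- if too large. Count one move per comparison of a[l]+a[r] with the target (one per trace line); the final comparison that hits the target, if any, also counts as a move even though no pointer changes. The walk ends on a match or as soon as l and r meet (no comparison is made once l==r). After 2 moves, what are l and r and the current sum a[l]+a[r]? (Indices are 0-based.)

l=0, r=16, sum=23

[0,18] -8+39=31 >23 → r--
[0,17] -8+32=24 >23 → r--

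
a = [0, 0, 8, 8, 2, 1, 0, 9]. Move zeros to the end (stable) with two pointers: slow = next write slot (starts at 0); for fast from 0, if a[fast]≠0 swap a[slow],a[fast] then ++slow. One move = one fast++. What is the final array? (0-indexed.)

[8, 8, 2, 1, 9, 0, 0, 0]

(s=0,f=0) a[fast]=0 → fast++
(s=0,f=1) a[fast]=0 → fast++
(s=0,f=2) a[fast]=8≠0 swap→a[0]=8 → slow++,fast++
(s=1,f=3) a[fast]=8≠0 swap→a[1]=8 → slow++,fast++
(s=2,f=4) a[fast]=2≠0 swap→a[2]=2 → slow++,fast++
(s=3,f=5) a[fast]=1≠0 swap→a[3]=1 → slow++,fast++
(s=4,f=6) a[fast]=0 → fast++
(s=4,f=7) a[fast]=9≠0 swap→a[4]=9 → slow++,fast++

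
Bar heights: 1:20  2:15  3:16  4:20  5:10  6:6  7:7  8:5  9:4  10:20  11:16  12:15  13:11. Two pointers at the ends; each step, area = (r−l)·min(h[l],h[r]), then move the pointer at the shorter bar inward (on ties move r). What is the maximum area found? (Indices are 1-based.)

max area = 180

l=1 r=13: min(20,11)*12=132 best=132 *, r--
l=1 r=12: min(20,15)*11=165 best=165 *, r--
l=1 r=11: min(20,16)*10=160 best=165, r--
l=1 r=10: min(20,20)*9=180 best=180 *, r--
l=1 r=9: min(20,4)*8=32 best=180, r--
l=1 r=8: min(20,5)*7=35 best=180, r--
l=1 r=7: min(20,7)*6=42 best=180, r--
l=1 r=6: min(20,6)*5=30 best=180, r--
l=1 r=5: min(20,10)*4=40 best=180, r--
l=1 r=4: min(20,20)*3=60 best=180, r--
l=1 r=3: min(20,16)*2=32 best=180, r--
l=1 r=2: min(20,15)*1=15 best=180, r--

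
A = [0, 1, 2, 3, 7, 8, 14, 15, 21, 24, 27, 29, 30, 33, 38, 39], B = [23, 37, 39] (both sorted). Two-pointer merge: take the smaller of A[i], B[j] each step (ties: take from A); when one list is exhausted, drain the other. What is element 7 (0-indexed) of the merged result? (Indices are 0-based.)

merged[7] = 15

i=0 j=0: A[i]=0<=B[j]=23 take 0, i++
i=1 j=0: A[i]=1<=B[j]=23 take 1, i++
i=2 j=0: A[i]=2<=B[j]=23 take 2, i++
i=3 j=0: A[i]=3<=B[j]=23 take 3, i++
i=4 j=0: A[i]=7<=B[j]=23 take 7, i++
i=5 j=0: A[i]=8<=B[j]=23 take 8, i++
i=6 j=0: A[i]=14<=B[j]=23 take 14, i++
i=7 j=0: A[i]=15<=B[j]=23 take 15, i++
i=8 j=0: A[i]=21<=B[j]=23 take 21, i++
i=9 j=0: A[i]=24>B[j]=23 take 23, j++
i=9 j=1: A[i]=24<=B[j]=37 take 24, i++
i=10 j=1: A[i]=27<=B[j]=37 take 27, i++
i=11 j=1: A[i]=29<=B[j]=37 take 29, i++
i=12 j=1: A[i]=30<=B[j]=37 take 30, i++
i=13 j=1: A[i]=33<=B[j]=37 take 33, i++
i=14 j=1: A[i]=38>B[j]=37 take 37, j++
i=14 j=2: A[i]=38<=B[j]=39 take 38, i++
i=15 j=2: A[i]=39<=B[j]=39 take 39, i++
i=16 j=2: A done, take B[j]=39, j++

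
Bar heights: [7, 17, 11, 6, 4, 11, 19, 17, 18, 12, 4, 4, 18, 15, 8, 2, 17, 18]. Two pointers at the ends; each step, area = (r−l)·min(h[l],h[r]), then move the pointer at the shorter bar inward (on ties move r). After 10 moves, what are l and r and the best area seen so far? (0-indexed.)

l=6, r=13, best area=272

l=0 r=17: min(7,18)*17=119 best=119 *, l++
l=1 r=17: min(17,18)*16=272 best=272 *, l++
l=2 r=17: min(11,18)*15=165 best=272, l++
l=3 r=17: min(6,18)*14=84 best=272, l++
l=4 r=17: min(4,18)*13=52 best=272, l++
l=5 r=17: min(11,18)*12=132 best=272, l++
l=6 r=17: min(19,18)*11=198 best=272, r--
l=6 r=16: min(19,17)*10=170 best=272, r--
l=6 r=15: min(19,2)*9=18 best=272, r--
l=6 r=14: min(19,8)*8=64 best=272, r--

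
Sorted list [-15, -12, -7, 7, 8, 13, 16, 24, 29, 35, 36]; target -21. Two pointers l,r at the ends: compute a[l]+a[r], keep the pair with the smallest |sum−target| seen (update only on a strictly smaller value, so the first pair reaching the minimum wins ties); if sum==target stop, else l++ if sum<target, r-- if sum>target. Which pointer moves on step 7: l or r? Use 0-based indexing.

r

l=0 r=10: -15+36=21 d=42 *, r--
l=0 r=9: -15+35=20 d=41 *, r--
l=0 r=8: -15+29=14 d=35 *, r--
l=0 r=7: -15+24=9 d=30 *, r--
l=0 r=6: -15+16=1 d=22 *, r--
l=0 r=5: -15+13=-2 d=19 *, r--
l=0 r=4: -15+8=-7 d=14 *, r--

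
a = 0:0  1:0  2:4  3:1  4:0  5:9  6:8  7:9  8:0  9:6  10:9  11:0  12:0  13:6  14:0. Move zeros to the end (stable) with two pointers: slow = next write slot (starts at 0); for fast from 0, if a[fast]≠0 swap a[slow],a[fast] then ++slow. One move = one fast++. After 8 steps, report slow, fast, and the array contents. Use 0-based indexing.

slow=5, fast=8, a=[4, 1, 9, 8, 9, 0, 0, 0, 0, 6, 9, 0, 0, 6, 0]

slow=0 fast=0: a[fast]=0, fast++
slow=0 fast=1: a[fast]=0, fast++
slow=0 fast=2: a[fast]=4≠0 swap→a[0]=4, slow++,fast++
slow=1 fast=3: a[fast]=1≠0 swap→a[1]=1, slow++,fast++
slow=2 fast=4: a[fast]=0, fast++
slow=2 fast=5: a[fast]=9≠0 swap→a[2]=9, slow++,fast++
slow=3 fast=6: a[fast]=8≠0 swap→a[3]=8, slow++,fast++
slow=4 fast=7: a[fast]=9≠0 swap→a[4]=9, slow++,fast++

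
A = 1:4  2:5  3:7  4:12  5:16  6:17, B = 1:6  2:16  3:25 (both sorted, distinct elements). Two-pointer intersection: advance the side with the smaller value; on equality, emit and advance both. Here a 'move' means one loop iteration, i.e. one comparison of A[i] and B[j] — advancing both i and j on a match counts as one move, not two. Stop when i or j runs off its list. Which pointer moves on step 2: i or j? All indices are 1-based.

i=1 j=1: 4<6, i++
i=2 j=1: 5<6, i++

i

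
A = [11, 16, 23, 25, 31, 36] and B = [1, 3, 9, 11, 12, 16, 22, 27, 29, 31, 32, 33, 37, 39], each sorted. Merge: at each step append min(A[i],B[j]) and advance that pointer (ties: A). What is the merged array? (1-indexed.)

[1, 3, 9, 11, 11, 12, 16, 16, 22, 23, 25, 27, 29, 31, 31, 32, 33, 36, 37, 39]

[i=1,j=1] A[i]=11>B[j]=1 take 1 → j++
[i=1,j=2] A[i]=11>B[j]=3 take 3 → j++
[i=1,j=3] A[i]=11>B[j]=9 take 9 → j++
[i=1,j=4] A[i]=11<=B[j]=11 take 11 → i++
[i=2,j=4] A[i]=16>B[j]=11 take 11 → j++
[i=2,j=5] A[i]=16>B[j]=12 take 12 → j++
[i=2,j=6] A[i]=16<=B[j]=16 take 16 → i++
[i=3,j=6] A[i]=23>B[j]=16 take 16 → j++
[i=3,j=7] A[i]=23>B[j]=22 take 22 → j++
[i=3,j=8] A[i]=23<=B[j]=27 take 23 → i++
[i=4,j=8] A[i]=25<=B[j]=27 take 25 → i++
[i=5,j=8] A[i]=31>B[j]=27 take 27 → j++
[i=5,j=9] A[i]=31>B[j]=29 take 29 → j++
[i=5,j=10] A[i]=31<=B[j]=31 take 31 → i++
[i=6,j=10] A[i]=36>B[j]=31 take 31 → j++
[i=6,j=11] A[i]=36>B[j]=32 take 32 → j++
[i=6,j=12] A[i]=36>B[j]=33 take 33 → j++
[i=6,j=13] A[i]=36<=B[j]=37 take 36 → i++
[i=7,j=13] A done, take B[j]=37 → j++
[i=7,j=14] A done, take B[j]=39 → j++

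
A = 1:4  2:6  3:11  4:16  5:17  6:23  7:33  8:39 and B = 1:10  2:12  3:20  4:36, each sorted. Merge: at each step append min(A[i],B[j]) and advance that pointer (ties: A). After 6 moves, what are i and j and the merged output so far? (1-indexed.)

[i=1,j=1] A[i]=4<=B[j]=10 take 4 → i++
[i=2,j=1] A[i]=6<=B[j]=10 take 6 → i++
[i=3,j=1] A[i]=11>B[j]=10 take 10 → j++
[i=3,j=2] A[i]=11<=B[j]=12 take 11 → i++
[i=4,j=2] A[i]=16>B[j]=12 take 12 → j++
[i=4,j=3] A[i]=16<=B[j]=20 take 16 → i++

i=5, j=3, merged so far=[4, 6, 10, 11, 12, 16]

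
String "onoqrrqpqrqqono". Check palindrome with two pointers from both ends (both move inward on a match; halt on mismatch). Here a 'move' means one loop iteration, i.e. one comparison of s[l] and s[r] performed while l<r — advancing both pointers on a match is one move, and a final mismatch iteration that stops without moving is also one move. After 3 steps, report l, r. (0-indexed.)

[0,14] 'o'=='o' → l++,r--
[1,13] 'n'=='n' → l++,r--
[2,12] 'o'=='o' → l++,r--

l=3, r=11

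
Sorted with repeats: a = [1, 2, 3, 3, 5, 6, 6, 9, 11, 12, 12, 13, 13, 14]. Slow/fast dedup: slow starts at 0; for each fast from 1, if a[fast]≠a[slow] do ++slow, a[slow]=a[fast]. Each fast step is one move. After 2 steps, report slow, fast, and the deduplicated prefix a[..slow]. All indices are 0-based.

slow=2, fast=3, prefix=[1, 2, 3]

(s=0,f=1) a[fast]=2≠a[slow]=1 write a[1]=2 → slow++,fast++
(s=1,f=2) a[fast]=3≠a[slow]=2 write a[2]=3 → slow++,fast++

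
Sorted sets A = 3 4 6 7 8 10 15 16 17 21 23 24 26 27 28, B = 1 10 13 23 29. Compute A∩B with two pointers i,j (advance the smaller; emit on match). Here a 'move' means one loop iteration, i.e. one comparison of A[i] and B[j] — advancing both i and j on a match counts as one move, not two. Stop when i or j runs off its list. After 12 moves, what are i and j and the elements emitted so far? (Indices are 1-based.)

[i=1,j=1] 3>1 → j++
[i=1,j=2] 3<10 → i++
[i=2,j=2] 4<10 → i++
[i=3,j=2] 6<10 → i++
[i=4,j=2] 7<10 → i++
[i=5,j=2] 8<10 → i++
[i=6,j=2] 10==10 emit → i++,j++
[i=7,j=3] 15>13 → j++
[i=7,j=4] 15<23 → i++
[i=8,j=4] 16<23 → i++
[i=9,j=4] 17<23 → i++
[i=10,j=4] 21<23 → i++

i=11, j=4, emitted=[10]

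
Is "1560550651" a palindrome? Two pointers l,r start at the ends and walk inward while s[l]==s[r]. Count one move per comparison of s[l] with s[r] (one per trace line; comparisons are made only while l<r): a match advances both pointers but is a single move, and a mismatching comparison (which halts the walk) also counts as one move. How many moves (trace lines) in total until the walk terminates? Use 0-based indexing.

5 moves

l=0 r=9: '1'=='1', l++,r--
l=1 r=8: '5'=='5', l++,r--
l=2 r=7: '6'=='6', l++,r--
l=3 r=6: '0'=='0', l++,r--
l=4 r=5: '5'=='5', l++,r--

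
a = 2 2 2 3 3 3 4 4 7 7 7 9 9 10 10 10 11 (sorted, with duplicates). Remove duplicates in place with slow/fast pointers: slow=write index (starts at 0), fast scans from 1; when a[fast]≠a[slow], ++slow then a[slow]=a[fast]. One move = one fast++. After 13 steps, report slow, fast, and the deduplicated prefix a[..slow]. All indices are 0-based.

slow=0 fast=1: a[fast]=2=a[slow] dup, fast++
slow=0 fast=2: a[fast]=2=a[slow] dup, fast++
slow=0 fast=3: a[fast]=3≠a[slow]=2 write a[1]=3, slow++,fast++
slow=1 fast=4: a[fast]=3=a[slow] dup, fast++
slow=1 fast=5: a[fast]=3=a[slow] dup, fast++
slow=1 fast=6: a[fast]=4≠a[slow]=3 write a[2]=4, slow++,fast++
slow=2 fast=7: a[fast]=4=a[slow] dup, fast++
slow=2 fast=8: a[fast]=7≠a[slow]=4 write a[3]=7, slow++,fast++
slow=3 fast=9: a[fast]=7=a[slow] dup, fast++
slow=3 fast=10: a[fast]=7=a[slow] dup, fast++
slow=3 fast=11: a[fast]=9≠a[slow]=7 write a[4]=9, slow++,fast++
slow=4 fast=12: a[fast]=9=a[slow] dup, fast++
slow=4 fast=13: a[fast]=10≠a[slow]=9 write a[5]=10, slow++,fast++

slow=5, fast=14, prefix=[2, 3, 4, 7, 9, 10]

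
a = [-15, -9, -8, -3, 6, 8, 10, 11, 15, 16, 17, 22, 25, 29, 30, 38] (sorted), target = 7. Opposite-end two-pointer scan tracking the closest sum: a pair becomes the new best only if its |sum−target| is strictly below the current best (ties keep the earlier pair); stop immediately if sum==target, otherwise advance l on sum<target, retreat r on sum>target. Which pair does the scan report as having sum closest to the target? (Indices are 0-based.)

pair (-15, 22) with sum 7 (|Δ|=0)

l=0 r=15: -15+38=23 d=16 *, r--
l=0 r=14: -15+30=15 d=8 *, r--
l=0 r=13: -15+29=14 d=7 *, r--
l=0 r=12: -15+25=10 d=3 *, r--
l=0 r=11: -15+22=7 d=0 *, stop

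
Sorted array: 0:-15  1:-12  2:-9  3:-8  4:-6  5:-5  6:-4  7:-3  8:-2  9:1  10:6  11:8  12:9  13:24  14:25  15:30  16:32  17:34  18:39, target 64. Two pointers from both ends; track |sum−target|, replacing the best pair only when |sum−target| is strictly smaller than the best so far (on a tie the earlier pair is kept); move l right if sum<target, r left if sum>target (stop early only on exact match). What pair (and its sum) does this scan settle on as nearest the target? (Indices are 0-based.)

pair (25, 39) with sum 64 (|Δ|=0)

l=0 r=18: -15+39=24 d=40 *, l++
l=1 r=18: -12+39=27 d=37 *, l++
l=2 r=18: -9+39=30 d=34 *, l++
l=3 r=18: -8+39=31 d=33 *, l++
l=4 r=18: -6+39=33 d=31 *, l++
l=5 r=18: -5+39=34 d=30 *, l++
l=6 r=18: -4+39=35 d=29 *, l++
l=7 r=18: -3+39=36 d=28 *, l++
l=8 r=18: -2+39=37 d=27 *, l++
l=9 r=18: 1+39=40 d=24 *, l++
l=10 r=18: 6+39=45 d=19 *, l++
l=11 r=18: 8+39=47 d=17 *, l++
l=12 r=18: 9+39=48 d=16 *, l++
l=13 r=18: 24+39=63 d=1 *, l++
l=14 r=18: 25+39=64 d=0 *, stop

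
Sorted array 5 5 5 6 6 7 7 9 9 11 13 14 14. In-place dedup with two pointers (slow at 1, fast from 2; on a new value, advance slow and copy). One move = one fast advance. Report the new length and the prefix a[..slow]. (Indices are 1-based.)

length 7; prefix = [5, 6, 7, 9, 11, 13, 14]

slow=1 fast=2: a[fast]=5=a[slow] dup, fast++
slow=1 fast=3: a[fast]=5=a[slow] dup, fast++
slow=1 fast=4: a[fast]=6≠a[slow]=5 write a[2]=6, slow++,fast++
slow=2 fast=5: a[fast]=6=a[slow] dup, fast++
slow=2 fast=6: a[fast]=7≠a[slow]=6 write a[3]=7, slow++,fast++
slow=3 fast=7: a[fast]=7=a[slow] dup, fast++
slow=3 fast=8: a[fast]=9≠a[slow]=7 write a[4]=9, slow++,fast++
slow=4 fast=9: a[fast]=9=a[slow] dup, fast++
slow=4 fast=10: a[fast]=11≠a[slow]=9 write a[5]=11, slow++,fast++
slow=5 fast=11: a[fast]=13≠a[slow]=11 write a[6]=13, slow++,fast++
slow=6 fast=12: a[fast]=14≠a[slow]=13 write a[7]=14, slow++,fast++
slow=7 fast=13: a[fast]=14=a[slow] dup, fast++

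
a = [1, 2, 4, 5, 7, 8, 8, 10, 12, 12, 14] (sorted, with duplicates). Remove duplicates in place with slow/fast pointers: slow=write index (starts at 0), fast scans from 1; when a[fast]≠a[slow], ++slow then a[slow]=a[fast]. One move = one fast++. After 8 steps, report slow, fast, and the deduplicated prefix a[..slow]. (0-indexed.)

(s=0,f=1) a[fast]=2≠a[slow]=1 write a[1]=2 → slow++,fast++
(s=1,f=2) a[fast]=4≠a[slow]=2 write a[2]=4 → slow++,fast++
(s=2,f=3) a[fast]=5≠a[slow]=4 write a[3]=5 → slow++,fast++
(s=3,f=4) a[fast]=7≠a[slow]=5 write a[4]=7 → slow++,fast++
(s=4,f=5) a[fast]=8≠a[slow]=7 write a[5]=8 → slow++,fast++
(s=5,f=6) a[fast]=8=a[slow] dup → fast++
(s=5,f=7) a[fast]=10≠a[slow]=8 write a[6]=10 → slow++,fast++
(s=6,f=8) a[fast]=12≠a[slow]=10 write a[7]=12 → slow++,fast++

slow=7, fast=9, prefix=[1, 2, 4, 5, 7, 8, 10, 12]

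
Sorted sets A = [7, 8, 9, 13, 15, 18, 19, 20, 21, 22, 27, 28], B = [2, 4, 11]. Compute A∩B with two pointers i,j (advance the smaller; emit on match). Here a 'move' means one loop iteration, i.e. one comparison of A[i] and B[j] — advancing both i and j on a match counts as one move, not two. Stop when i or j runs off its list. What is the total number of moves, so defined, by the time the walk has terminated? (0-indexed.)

i=0 j=0: 7>2, j++
i=0 j=1: 7>4, j++
i=0 j=2: 7<11, i++
i=1 j=2: 8<11, i++
i=2 j=2: 9<11, i++
i=3 j=2: 13>11, j++

6 moves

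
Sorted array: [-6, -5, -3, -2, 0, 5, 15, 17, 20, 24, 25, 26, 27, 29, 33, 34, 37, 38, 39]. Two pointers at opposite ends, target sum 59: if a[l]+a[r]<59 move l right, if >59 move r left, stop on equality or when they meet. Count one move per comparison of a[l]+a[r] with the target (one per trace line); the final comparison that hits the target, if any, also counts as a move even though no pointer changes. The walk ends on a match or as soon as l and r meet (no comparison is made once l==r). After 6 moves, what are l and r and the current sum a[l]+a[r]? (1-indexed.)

l=7, r=19, sum=54

l=1 r=19: -6+39=33 <59, l++
l=2 r=19: -5+39=34 <59, l++
l=3 r=19: -3+39=36 <59, l++
l=4 r=19: -2+39=37 <59, l++
l=5 r=19: 0+39=39 <59, l++
l=6 r=19: 5+39=44 <59, l++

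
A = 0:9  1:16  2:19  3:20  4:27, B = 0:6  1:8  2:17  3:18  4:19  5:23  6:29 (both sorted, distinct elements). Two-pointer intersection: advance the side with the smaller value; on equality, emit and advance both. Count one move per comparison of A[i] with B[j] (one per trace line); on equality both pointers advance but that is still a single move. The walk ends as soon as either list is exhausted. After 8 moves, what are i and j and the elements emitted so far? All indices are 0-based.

i=4, j=5, emitted=[19]

i=0 j=0: 9>6, j++
i=0 j=1: 9>8, j++
i=0 j=2: 9<17, i++
i=1 j=2: 16<17, i++
i=2 j=2: 19>17, j++
i=2 j=3: 19>18, j++
i=2 j=4: 19==19 emit, i++,j++
i=3 j=5: 20<23, i++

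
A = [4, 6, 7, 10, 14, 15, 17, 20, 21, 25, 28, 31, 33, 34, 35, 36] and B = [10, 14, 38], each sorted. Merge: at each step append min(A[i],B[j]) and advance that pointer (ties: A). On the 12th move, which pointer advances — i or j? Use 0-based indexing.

i=0 j=0: A[i]=4<=B[j]=10 take 4, i++
i=1 j=0: A[i]=6<=B[j]=10 take 6, i++
i=2 j=0: A[i]=7<=B[j]=10 take 7, i++
i=3 j=0: A[i]=10<=B[j]=10 take 10, i++
i=4 j=0: A[i]=14>B[j]=10 take 10, j++
i=4 j=1: A[i]=14<=B[j]=14 take 14, i++
i=5 j=1: A[i]=15>B[j]=14 take 14, j++
i=5 j=2: A[i]=15<=B[j]=38 take 15, i++
i=6 j=2: A[i]=17<=B[j]=38 take 17, i++
i=7 j=2: A[i]=20<=B[j]=38 take 20, i++
i=8 j=2: A[i]=21<=B[j]=38 take 21, i++
i=9 j=2: A[i]=25<=B[j]=38 take 25, i++

i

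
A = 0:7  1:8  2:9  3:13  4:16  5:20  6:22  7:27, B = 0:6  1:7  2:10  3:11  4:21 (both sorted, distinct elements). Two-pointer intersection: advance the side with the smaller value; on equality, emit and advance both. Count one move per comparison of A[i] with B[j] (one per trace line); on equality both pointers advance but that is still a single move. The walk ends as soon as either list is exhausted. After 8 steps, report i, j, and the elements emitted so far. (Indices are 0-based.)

i=0 j=0: 7>6, j++
i=0 j=1: 7==7 emit, i++,j++
i=1 j=2: 8<10, i++
i=2 j=2: 9<10, i++
i=3 j=2: 13>10, j++
i=3 j=3: 13>11, j++
i=3 j=4: 13<21, i++
i=4 j=4: 16<21, i++

i=5, j=4, emitted=[7]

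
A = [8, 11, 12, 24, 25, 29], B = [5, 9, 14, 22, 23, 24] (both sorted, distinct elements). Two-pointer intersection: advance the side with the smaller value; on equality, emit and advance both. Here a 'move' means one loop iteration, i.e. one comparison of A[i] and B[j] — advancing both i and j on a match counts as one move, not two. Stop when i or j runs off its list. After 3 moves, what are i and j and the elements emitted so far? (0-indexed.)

i=0 j=0: 8>5, j++
i=0 j=1: 8<9, i++
i=1 j=1: 11>9, j++

i=1, j=2, emitted=[]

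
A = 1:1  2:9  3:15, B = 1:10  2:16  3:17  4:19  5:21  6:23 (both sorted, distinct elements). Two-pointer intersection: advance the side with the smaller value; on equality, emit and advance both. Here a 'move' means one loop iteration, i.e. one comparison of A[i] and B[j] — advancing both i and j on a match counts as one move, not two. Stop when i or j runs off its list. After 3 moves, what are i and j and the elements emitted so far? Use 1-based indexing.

[i=1,j=1] 1<10 → i++
[i=2,j=1] 9<10 → i++
[i=3,j=1] 15>10 → j++

i=3, j=2, emitted=[]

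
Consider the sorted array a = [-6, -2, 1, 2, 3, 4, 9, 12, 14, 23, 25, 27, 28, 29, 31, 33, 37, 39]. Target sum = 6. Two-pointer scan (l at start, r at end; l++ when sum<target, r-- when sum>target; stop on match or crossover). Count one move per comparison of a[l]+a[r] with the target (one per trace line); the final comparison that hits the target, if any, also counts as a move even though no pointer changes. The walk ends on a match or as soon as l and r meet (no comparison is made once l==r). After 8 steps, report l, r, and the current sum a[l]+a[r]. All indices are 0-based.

l=0, r=9, sum=17

l=0 r=17: -6+39=33 >6, r--
l=0 r=16: -6+37=31 >6, r--
l=0 r=15: -6+33=27 >6, r--
l=0 r=14: -6+31=25 >6, r--
l=0 r=13: -6+29=23 >6, r--
l=0 r=12: -6+28=22 >6, r--
l=0 r=11: -6+27=21 >6, r--
l=0 r=10: -6+25=19 >6, r--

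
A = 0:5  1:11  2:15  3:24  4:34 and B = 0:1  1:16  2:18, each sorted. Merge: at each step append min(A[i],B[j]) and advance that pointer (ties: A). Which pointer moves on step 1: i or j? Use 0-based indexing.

[i=0,j=0] A[i]=5>B[j]=1 take 1 → j++

j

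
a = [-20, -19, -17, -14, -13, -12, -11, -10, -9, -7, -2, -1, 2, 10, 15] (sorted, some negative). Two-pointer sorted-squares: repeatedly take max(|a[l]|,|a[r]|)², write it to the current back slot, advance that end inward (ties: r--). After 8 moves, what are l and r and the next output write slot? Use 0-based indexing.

l=7, r=13, next write slot=6

l=0 r=14: |-20|>|15| out[14]=400, l++
l=1 r=14: |-19|>|15| out[13]=361, l++
l=2 r=14: |-17|>|15| out[12]=289, l++
l=3 r=14: |-14|<=|15| out[11]=225, r--
l=3 r=13: |-14|>|10| out[10]=196, l++
l=4 r=13: |-13|>|10| out[9]=169, l++
l=5 r=13: |-12|>|10| out[8]=144, l++
l=6 r=13: |-11|>|10| out[7]=121, l++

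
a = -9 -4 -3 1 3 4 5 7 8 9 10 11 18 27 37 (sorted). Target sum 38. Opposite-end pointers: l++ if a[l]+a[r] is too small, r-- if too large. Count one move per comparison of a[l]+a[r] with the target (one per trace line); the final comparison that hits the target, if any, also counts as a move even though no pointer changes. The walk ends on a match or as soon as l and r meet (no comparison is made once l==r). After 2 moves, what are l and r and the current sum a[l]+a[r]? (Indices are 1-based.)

l=1 r=15: -9+37=28 <38, l++
l=2 r=15: -4+37=33 <38, l++

l=3, r=15, sum=34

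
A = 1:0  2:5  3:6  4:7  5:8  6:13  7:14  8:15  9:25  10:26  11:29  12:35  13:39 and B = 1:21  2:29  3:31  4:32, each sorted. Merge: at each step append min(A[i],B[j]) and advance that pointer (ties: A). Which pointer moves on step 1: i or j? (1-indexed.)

i

[i=1,j=1] A[i]=0<=B[j]=21 take 0 → i++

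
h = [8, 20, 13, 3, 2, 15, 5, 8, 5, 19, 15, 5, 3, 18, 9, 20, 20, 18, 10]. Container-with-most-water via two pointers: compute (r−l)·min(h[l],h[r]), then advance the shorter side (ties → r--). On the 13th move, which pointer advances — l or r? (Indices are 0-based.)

r

l=0 r=18: min(8,10)*18=144 best=144 *, l++
l=1 r=18: min(20,10)*17=170 best=170 *, r--
l=1 r=17: min(20,18)*16=288 best=288 *, r--
l=1 r=16: min(20,20)*15=300 best=300 *, r--
l=1 r=15: min(20,20)*14=280 best=300, r--
l=1 r=14: min(20,9)*13=117 best=300, r--
l=1 r=13: min(20,18)*12=216 best=300, r--
l=1 r=12: min(20,3)*11=33 best=300, r--
l=1 r=11: min(20,5)*10=50 best=300, r--
l=1 r=10: min(20,15)*9=135 best=300, r--
l=1 r=9: min(20,19)*8=152 best=300, r--
l=1 r=8: min(20,5)*7=35 best=300, r--
l=1 r=7: min(20,8)*6=48 best=300, r--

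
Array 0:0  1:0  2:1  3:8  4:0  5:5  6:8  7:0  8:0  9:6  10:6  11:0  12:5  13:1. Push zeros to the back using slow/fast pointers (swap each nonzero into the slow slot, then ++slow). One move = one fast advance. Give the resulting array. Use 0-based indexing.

[1, 8, 5, 8, 6, 6, 5, 1, 0, 0, 0, 0, 0, 0]

slow=0 fast=0: a[fast]=0, fast++
slow=0 fast=1: a[fast]=0, fast++
slow=0 fast=2: a[fast]=1≠0 swap→a[0]=1, slow++,fast++
slow=1 fast=3: a[fast]=8≠0 swap→a[1]=8, slow++,fast++
slow=2 fast=4: a[fast]=0, fast++
slow=2 fast=5: a[fast]=5≠0 swap→a[2]=5, slow++,fast++
slow=3 fast=6: a[fast]=8≠0 swap→a[3]=8, slow++,fast++
slow=4 fast=7: a[fast]=0, fast++
slow=4 fast=8: a[fast]=0, fast++
slow=4 fast=9: a[fast]=6≠0 swap→a[4]=6, slow++,fast++
slow=5 fast=10: a[fast]=6≠0 swap→a[5]=6, slow++,fast++
slow=6 fast=11: a[fast]=0, fast++
slow=6 fast=12: a[fast]=5≠0 swap→a[6]=5, slow++,fast++
slow=7 fast=13: a[fast]=1≠0 swap→a[7]=1, slow++,fast++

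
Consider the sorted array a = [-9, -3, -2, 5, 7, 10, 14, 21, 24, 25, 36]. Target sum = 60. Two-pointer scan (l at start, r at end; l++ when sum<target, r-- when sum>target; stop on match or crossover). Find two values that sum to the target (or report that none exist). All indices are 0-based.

l=0 r=10: -9+36=27 <60, l++
l=1 r=10: -3+36=33 <60, l++
l=2 r=10: -2+36=34 <60, l++
l=3 r=10: 5+36=41 <60, l++
l=4 r=10: 7+36=43 <60, l++
l=5 r=10: 10+36=46 <60, l++
l=6 r=10: 14+36=50 <60, l++
l=7 r=10: 21+36=57 <60, l++
l=8 r=10: 24+36=60, found

(24, 36)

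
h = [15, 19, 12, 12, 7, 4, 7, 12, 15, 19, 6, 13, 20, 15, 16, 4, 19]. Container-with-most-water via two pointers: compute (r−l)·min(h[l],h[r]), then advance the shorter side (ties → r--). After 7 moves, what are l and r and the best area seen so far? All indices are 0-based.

l=0 r=16: min(15,19)*16=240 best=240 *, l++
l=1 r=16: min(19,19)*15=285 best=285 *, r--
l=1 r=15: min(19,4)*14=56 best=285, r--
l=1 r=14: min(19,16)*13=208 best=285, r--
l=1 r=13: min(19,15)*12=180 best=285, r--
l=1 r=12: min(19,20)*11=209 best=285, l++
l=2 r=12: min(12,20)*10=120 best=285, l++

l=3, r=12, best area=285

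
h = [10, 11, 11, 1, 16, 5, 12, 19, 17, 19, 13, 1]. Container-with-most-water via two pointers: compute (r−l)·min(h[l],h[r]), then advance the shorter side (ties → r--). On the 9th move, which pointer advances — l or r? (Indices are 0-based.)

l

[0,11] min(10,1)*11=11 best=11 * → r--
[0,10] min(10,13)*10=100 best=100 * → l++
[1,10] min(11,13)*9=99 best=100 → l++
[2,10] min(11,13)*8=88 best=100 → l++
[3,10] min(1,13)*7=7 best=100 → l++
[4,10] min(16,13)*6=78 best=100 → r--
[4,9] min(16,19)*5=80 best=100 → l++
[5,9] min(5,19)*4=20 best=100 → l++
[6,9] min(12,19)*3=36 best=100 → l++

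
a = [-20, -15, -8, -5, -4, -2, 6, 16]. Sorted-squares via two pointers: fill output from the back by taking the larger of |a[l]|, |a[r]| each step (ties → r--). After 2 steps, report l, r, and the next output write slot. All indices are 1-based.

l=1 r=8: |-20|>|16| out[8]=400, l++
l=2 r=8: |-15|<=|16| out[7]=256, r--

l=2, r=7, next write slot=6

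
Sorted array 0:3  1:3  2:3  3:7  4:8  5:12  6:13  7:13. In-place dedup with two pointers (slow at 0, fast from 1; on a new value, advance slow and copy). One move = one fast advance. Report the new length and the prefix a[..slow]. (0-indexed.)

slow=0 fast=1: a[fast]=3=a[slow] dup, fast++
slow=0 fast=2: a[fast]=3=a[slow] dup, fast++
slow=0 fast=3: a[fast]=7≠a[slow]=3 write a[1]=7, slow++,fast++
slow=1 fast=4: a[fast]=8≠a[slow]=7 write a[2]=8, slow++,fast++
slow=2 fast=5: a[fast]=12≠a[slow]=8 write a[3]=12, slow++,fast++
slow=3 fast=6: a[fast]=13≠a[slow]=12 write a[4]=13, slow++,fast++
slow=4 fast=7: a[fast]=13=a[slow] dup, fast++

length 5; prefix = [3, 7, 8, 12, 13]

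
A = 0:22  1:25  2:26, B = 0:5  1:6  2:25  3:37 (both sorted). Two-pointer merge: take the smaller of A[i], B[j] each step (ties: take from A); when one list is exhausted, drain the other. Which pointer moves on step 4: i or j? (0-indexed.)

i

[i=0,j=0] A[i]=22>B[j]=5 take 5 → j++
[i=0,j=1] A[i]=22>B[j]=6 take 6 → j++
[i=0,j=2] A[i]=22<=B[j]=25 take 22 → i++
[i=1,j=2] A[i]=25<=B[j]=25 take 25 → i++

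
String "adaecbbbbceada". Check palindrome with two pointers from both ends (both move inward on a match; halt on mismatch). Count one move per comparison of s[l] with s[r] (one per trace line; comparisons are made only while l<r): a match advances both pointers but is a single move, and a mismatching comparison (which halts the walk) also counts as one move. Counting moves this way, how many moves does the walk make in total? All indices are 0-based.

l=0 r=13: 'a'=='a', l++,r--
l=1 r=12: 'd'=='d', l++,r--
l=2 r=11: 'a'=='a', l++,r--
l=3 r=10: 'e'=='e', l++,r--
l=4 r=9: 'c'=='c', l++,r--
l=5 r=8: 'b'=='b', l++,r--
l=6 r=7: 'b'=='b', l++,r--

7 moves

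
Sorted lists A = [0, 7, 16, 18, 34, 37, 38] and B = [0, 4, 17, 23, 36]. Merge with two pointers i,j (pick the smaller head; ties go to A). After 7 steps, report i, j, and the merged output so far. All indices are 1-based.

i=5, j=4, merged so far=[0, 0, 4, 7, 16, 17, 18]

[i=1,j=1] A[i]=0<=B[j]=0 take 0 → i++
[i=2,j=1] A[i]=7>B[j]=0 take 0 → j++
[i=2,j=2] A[i]=7>B[j]=4 take 4 → j++
[i=2,j=3] A[i]=7<=B[j]=17 take 7 → i++
[i=3,j=3] A[i]=16<=B[j]=17 take 16 → i++
[i=4,j=3] A[i]=18>B[j]=17 take 17 → j++
[i=4,j=4] A[i]=18<=B[j]=23 take 18 → i++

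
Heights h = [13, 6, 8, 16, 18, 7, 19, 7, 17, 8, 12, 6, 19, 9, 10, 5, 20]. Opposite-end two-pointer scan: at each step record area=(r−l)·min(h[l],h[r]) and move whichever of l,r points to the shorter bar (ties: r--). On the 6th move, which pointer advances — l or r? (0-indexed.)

l

l=0 r=16: min(13,20)*16=208 best=208 *, l++
l=1 r=16: min(6,20)*15=90 best=208, l++
l=2 r=16: min(8,20)*14=112 best=208, l++
l=3 r=16: min(16,20)*13=208 best=208, l++
l=4 r=16: min(18,20)*12=216 best=216 *, l++
l=5 r=16: min(7,20)*11=77 best=216, l++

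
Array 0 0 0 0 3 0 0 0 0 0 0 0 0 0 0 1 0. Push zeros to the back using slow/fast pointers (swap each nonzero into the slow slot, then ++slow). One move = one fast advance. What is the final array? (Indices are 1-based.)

slow=1 fast=1: a[fast]=0, fast++
slow=1 fast=2: a[fast]=0, fast++
slow=1 fast=3: a[fast]=0, fast++
slow=1 fast=4: a[fast]=0, fast++
slow=1 fast=5: a[fast]=3≠0 swap→a[1]=3, slow++,fast++
slow=2 fast=6: a[fast]=0, fast++
slow=2 fast=7: a[fast]=0, fast++
slow=2 fast=8: a[fast]=0, fast++
slow=2 fast=9: a[fast]=0, fast++
slow=2 fast=10: a[fast]=0, fast++
slow=2 fast=11: a[fast]=0, fast++
slow=2 fast=12: a[fast]=0, fast++
slow=2 fast=13: a[fast]=0, fast++
slow=2 fast=14: a[fast]=0, fast++
slow=2 fast=15: a[fast]=0, fast++
slow=2 fast=16: a[fast]=1≠0 swap→a[2]=1, slow++,fast++
slow=3 fast=17: a[fast]=0, fast++

[3, 1, 0, 0, 0, 0, 0, 0, 0, 0, 0, 0, 0, 0, 0, 0, 0]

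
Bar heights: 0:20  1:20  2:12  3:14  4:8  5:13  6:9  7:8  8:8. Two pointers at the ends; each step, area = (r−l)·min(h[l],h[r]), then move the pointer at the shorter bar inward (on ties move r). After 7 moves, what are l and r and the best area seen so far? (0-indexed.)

l=0, r=1, best area=65

l=0 r=8: min(20,8)*8=64 best=64 *, r--
l=0 r=7: min(20,8)*7=56 best=64, r--
l=0 r=6: min(20,9)*6=54 best=64, r--
l=0 r=5: min(20,13)*5=65 best=65 *, r--
l=0 r=4: min(20,8)*4=32 best=65, r--
l=0 r=3: min(20,14)*3=42 best=65, r--
l=0 r=2: min(20,12)*2=24 best=65, r--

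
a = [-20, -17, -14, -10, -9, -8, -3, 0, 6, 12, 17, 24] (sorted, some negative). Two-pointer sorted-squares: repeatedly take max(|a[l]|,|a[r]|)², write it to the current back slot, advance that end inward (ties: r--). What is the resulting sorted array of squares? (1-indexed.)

[1,12] |-20|<=|24| out[12]=576 → r--
[1,11] |-20|>|17| out[11]=400 → l++
[2,11] |-17|<=|17| out[10]=289 → r--
[2,10] |-17|>|12| out[9]=289 → l++
[3,10] |-14|>|12| out[8]=196 → l++
[4,10] |-10|<=|12| out[7]=144 → r--
[4,9] |-10|>|6| out[6]=100 → l++
[5,9] |-9|>|6| out[5]=81 → l++
[6,9] |-8|>|6| out[4]=64 → l++
[7,9] |-3|<=|6| out[3]=36 → r--
[7,8] |-3|>|0| out[2]=9 → l++
[8,8] |0|<=|0| out[1]=0 → r--

[0, 9, 36, 64, 81, 100, 144, 196, 289, 289, 400, 576]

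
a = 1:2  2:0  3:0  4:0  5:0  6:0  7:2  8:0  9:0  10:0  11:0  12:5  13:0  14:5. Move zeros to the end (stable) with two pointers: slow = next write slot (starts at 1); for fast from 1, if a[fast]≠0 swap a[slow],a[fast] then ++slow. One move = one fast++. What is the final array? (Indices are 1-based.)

[2, 2, 5, 5, 0, 0, 0, 0, 0, 0, 0, 0, 0, 0]

slow=1 fast=1: a[fast]=2≠0 swap→a[1]=2, slow++,fast++
slow=2 fast=2: a[fast]=0, fast++
slow=2 fast=3: a[fast]=0, fast++
slow=2 fast=4: a[fast]=0, fast++
slow=2 fast=5: a[fast]=0, fast++
slow=2 fast=6: a[fast]=0, fast++
slow=2 fast=7: a[fast]=2≠0 swap→a[2]=2, slow++,fast++
slow=3 fast=8: a[fast]=0, fast++
slow=3 fast=9: a[fast]=0, fast++
slow=3 fast=10: a[fast]=0, fast++
slow=3 fast=11: a[fast]=0, fast++
slow=3 fast=12: a[fast]=5≠0 swap→a[3]=5, slow++,fast++
slow=4 fast=13: a[fast]=0, fast++
slow=4 fast=14: a[fast]=5≠0 swap→a[4]=5, slow++,fast++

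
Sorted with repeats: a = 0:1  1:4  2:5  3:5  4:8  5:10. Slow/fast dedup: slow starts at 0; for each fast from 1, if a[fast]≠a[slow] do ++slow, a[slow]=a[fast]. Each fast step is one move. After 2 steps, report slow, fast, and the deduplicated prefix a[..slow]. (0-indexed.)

slow=2, fast=3, prefix=[1, 4, 5]

(s=0,f=1) a[fast]=4≠a[slow]=1 write a[1]=4 → slow++,fast++
(s=1,f=2) a[fast]=5≠a[slow]=4 write a[2]=5 → slow++,fast++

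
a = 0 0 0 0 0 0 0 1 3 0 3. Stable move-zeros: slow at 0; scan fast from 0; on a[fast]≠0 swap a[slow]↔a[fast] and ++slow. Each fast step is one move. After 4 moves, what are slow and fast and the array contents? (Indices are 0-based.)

slow=0, fast=4, a=[0, 0, 0, 0, 0, 0, 0, 1, 3, 0, 3]

slow=0 fast=0: a[fast]=0, fast++
slow=0 fast=1: a[fast]=0, fast++
slow=0 fast=2: a[fast]=0, fast++
slow=0 fast=3: a[fast]=0, fast++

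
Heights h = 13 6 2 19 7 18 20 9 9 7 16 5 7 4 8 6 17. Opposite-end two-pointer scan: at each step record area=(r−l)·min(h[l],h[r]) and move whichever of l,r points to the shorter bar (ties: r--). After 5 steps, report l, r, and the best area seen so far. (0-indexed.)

[0,16] min(13,17)*16=208 best=208 * → l++
[1,16] min(6,17)*15=90 best=208 → l++
[2,16] min(2,17)*14=28 best=208 → l++
[3,16] min(19,17)*13=221 best=221 * → r--
[3,15] min(19,6)*12=72 best=221 → r--

l=3, r=14, best area=221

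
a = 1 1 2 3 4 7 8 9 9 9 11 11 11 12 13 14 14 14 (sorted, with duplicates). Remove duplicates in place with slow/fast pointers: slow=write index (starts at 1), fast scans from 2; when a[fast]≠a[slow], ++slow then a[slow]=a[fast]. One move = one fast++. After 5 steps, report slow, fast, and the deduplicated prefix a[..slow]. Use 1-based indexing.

(s=1,f=2) a[fast]=1=a[slow] dup → fast++
(s=1,f=3) a[fast]=2≠a[slow]=1 write a[2]=2 → slow++,fast++
(s=2,f=4) a[fast]=3≠a[slow]=2 write a[3]=3 → slow++,fast++
(s=3,f=5) a[fast]=4≠a[slow]=3 write a[4]=4 → slow++,fast++
(s=4,f=6) a[fast]=7≠a[slow]=4 write a[5]=7 → slow++,fast++

slow=5, fast=7, prefix=[1, 2, 3, 4, 7]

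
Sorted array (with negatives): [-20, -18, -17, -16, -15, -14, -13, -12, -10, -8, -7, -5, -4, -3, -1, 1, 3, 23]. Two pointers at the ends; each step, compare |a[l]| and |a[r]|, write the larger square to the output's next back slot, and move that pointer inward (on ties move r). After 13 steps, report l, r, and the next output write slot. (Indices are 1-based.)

l=13, r=17, next write slot=5

[1,18] |-20|<=|23| out[18]=529 → r--
[1,17] |-20|>|3| out[17]=400 → l++
[2,17] |-18|>|3| out[16]=324 → l++
[3,17] |-17|>|3| out[15]=289 → l++
[4,17] |-16|>|3| out[14]=256 → l++
[5,17] |-15|>|3| out[13]=225 → l++
[6,17] |-14|>|3| out[12]=196 → l++
[7,17] |-13|>|3| out[11]=169 → l++
[8,17] |-12|>|3| out[10]=144 → l++
[9,17] |-10|>|3| out[9]=100 → l++
[10,17] |-8|>|3| out[8]=64 → l++
[11,17] |-7|>|3| out[7]=49 → l++
[12,17] |-5|>|3| out[6]=25 → l++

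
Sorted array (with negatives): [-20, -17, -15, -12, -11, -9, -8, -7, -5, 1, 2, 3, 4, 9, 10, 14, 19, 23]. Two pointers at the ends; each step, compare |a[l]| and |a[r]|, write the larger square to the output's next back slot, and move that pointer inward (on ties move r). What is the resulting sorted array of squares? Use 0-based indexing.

[0,17] |-20|<=|23| out[17]=529 → r--
[0,16] |-20|>|19| out[16]=400 → l++
[1,16] |-17|<=|19| out[15]=361 → r--
[1,15] |-17|>|14| out[14]=289 → l++
[2,15] |-15|>|14| out[13]=225 → l++
[3,15] |-12|<=|14| out[12]=196 → r--
[3,14] |-12|>|10| out[11]=144 → l++
[4,14] |-11|>|10| out[10]=121 → l++
[5,14] |-9|<=|10| out[9]=100 → r--
[5,13] |-9|<=|9| out[8]=81 → r--
[5,12] |-9|>|4| out[7]=81 → l++
[6,12] |-8|>|4| out[6]=64 → l++
[7,12] |-7|>|4| out[5]=49 → l++
[8,12] |-5|>|4| out[4]=25 → l++
[9,12] |1|<=|4| out[3]=16 → r--
[9,11] |1|<=|3| out[2]=9 → r--
[9,10] |1|<=|2| out[1]=4 → r--
[9,9] |1|<=|1| out[0]=1 → r--

[1, 4, 9, 16, 25, 49, 64, 81, 81, 100, 121, 144, 196, 225, 289, 361, 400, 529]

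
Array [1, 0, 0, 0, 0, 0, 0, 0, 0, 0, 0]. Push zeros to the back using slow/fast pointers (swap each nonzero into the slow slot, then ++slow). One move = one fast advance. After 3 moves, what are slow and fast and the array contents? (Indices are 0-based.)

(s=0,f=0) a[fast]=1≠0 swap→a[0]=1 → slow++,fast++
(s=1,f=1) a[fast]=0 → fast++
(s=1,f=2) a[fast]=0 → fast++

slow=1, fast=3, a=[1, 0, 0, 0, 0, 0, 0, 0, 0, 0, 0]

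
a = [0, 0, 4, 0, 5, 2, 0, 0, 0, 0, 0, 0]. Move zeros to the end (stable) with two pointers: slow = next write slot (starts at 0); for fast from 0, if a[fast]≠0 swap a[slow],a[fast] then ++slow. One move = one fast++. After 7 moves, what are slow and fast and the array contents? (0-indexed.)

slow=3, fast=7, a=[4, 5, 2, 0, 0, 0, 0, 0, 0, 0, 0, 0]

slow=0 fast=0: a[fast]=0, fast++
slow=0 fast=1: a[fast]=0, fast++
slow=0 fast=2: a[fast]=4≠0 swap→a[0]=4, slow++,fast++
slow=1 fast=3: a[fast]=0, fast++
slow=1 fast=4: a[fast]=5≠0 swap→a[1]=5, slow++,fast++
slow=2 fast=5: a[fast]=2≠0 swap→a[2]=2, slow++,fast++
slow=3 fast=6: a[fast]=0, fast++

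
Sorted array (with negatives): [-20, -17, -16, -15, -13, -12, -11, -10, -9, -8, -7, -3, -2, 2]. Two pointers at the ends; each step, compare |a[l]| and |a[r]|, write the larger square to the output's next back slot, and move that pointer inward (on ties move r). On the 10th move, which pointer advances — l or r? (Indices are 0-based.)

[0,13] |-20|>|2| out[13]=400 → l++
[1,13] |-17|>|2| out[12]=289 → l++
[2,13] |-16|>|2| out[11]=256 → l++
[3,13] |-15|>|2| out[10]=225 → l++
[4,13] |-13|>|2| out[9]=169 → l++
[5,13] |-12|>|2| out[8]=144 → l++
[6,13] |-11|>|2| out[7]=121 → l++
[7,13] |-10|>|2| out[6]=100 → l++
[8,13] |-9|>|2| out[5]=81 → l++
[9,13] |-8|>|2| out[4]=64 → l++

l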